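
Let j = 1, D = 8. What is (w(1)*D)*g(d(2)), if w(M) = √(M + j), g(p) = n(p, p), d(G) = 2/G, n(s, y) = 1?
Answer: 8*√2 ≈ 11.314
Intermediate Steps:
g(p) = 1
w(M) = √(1 + M) (w(M) = √(M + 1) = √(1 + M))
(w(1)*D)*g(d(2)) = (√(1 + 1)*8)*1 = (√2*8)*1 = (8*√2)*1 = 8*√2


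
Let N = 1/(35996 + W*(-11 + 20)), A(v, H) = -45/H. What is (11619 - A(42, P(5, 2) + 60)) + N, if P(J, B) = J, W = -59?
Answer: 5357201053/461045 ≈ 11620.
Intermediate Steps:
N = 1/35465 (N = 1/(35996 - 59*(-11 + 20)) = 1/(35996 - 59*9) = 1/(35996 - 531) = 1/35465 ≈ 2.8197e-5)
(11619 - A(42, P(5, 2) + 60)) + N = (11619 - (-45)/(5 + 60)) + 1/35465 = (11619 - (-45)/65) + 1/35465 = (11619 - 1*(-9/13)) + 1/35465 = (11619 + 9/13) + 1/35465 = 151056/13 + 1/35465 = 5357201053/461045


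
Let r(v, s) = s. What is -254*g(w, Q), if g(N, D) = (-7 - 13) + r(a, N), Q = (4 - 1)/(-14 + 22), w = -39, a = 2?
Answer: 14986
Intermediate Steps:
Q = 3/8 ≈ 0.37500
g(N, D) = -20 + N (g(N, D) = (-7 - 13) + N = -20 + N)
-254*g(w, Q) = -254*(-20 - 39) = -254*(-59) = 14986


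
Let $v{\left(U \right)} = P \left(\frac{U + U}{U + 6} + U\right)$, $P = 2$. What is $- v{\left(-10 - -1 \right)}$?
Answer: $6$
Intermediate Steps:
$v{\left(U \right)} = 2 U + \frac{4 U}{6 + U}$ ($v{\left(U \right)} = 2 \left(\frac{U + U}{U + 6} + U\right) = 2 \left(\frac{2 U}{6 + U} + U\right) = 2 \left(U + \frac{2 U}{6 + U}\right) = 2 U + \frac{4 U}{6 + U}$)
$- v{\left(-10 - -1 \right)} = - \frac{2 \left(-10 - -1\right) \left(8 - 9\right)}{6 - 9} = - \frac{2 \left(-10 + 1\right) \left(8 + \left(-10 + 1\right)\right)}{6 + \left(-10 + 1\right)} = - \frac{2 \left(-9\right) \left(8 - 9\right)}{6 - 9} = - \frac{2 \left(-9\right) \left(-1\right)}{-3} = - \frac{2 \left(-9\right) \left(-1\right) \left(-1\right)}{3} = \left(-1\right) \left(-6\right) = 6$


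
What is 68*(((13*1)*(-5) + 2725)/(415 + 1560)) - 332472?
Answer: -131290264/395 ≈ -3.3238e+5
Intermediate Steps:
68*(((13*1)*(-5) + 2725)/(415 + 1560)) - 332472 = 68*((13*(-5) + 2725)/1975) - 332472 = 68*((-65 + 2725)*(1/1975)) - 332472 = 68*(2660*(1/1975)) - 332472 = 68*(532/395) - 332472 = 36176/395 - 332472 = -131290264/395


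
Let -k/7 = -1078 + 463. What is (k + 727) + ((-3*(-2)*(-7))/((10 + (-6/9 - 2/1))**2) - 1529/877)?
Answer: 1067425717/212234 ≈ 5029.5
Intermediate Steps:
k = 4305 (k = -7*(-1078 + 463) = -7*(-615) = 4305)
(k + 727) + ((-3*(-2)*(-7))/((10 + (-6/9 - 2/1))**2) - 1529/877) = (4305 + 727) + ((-3*(-2)*(-7))/((10 + (-6/9 - 2/1))**2) - 1529/877) = 5032 + ((6*(-7))/((10 + (-6*1/9 - 2*1))**2) - 1529*1/877) = 5032 + (-42/(10 + (-2/3 - 2))**2 - 1529/877) = 5032 + (-42/(10 - 8/3)**2 - 1529/877) = 5032 + (-42/((22/3)**2) - 1529/877) = 5032 + (-42/484/9 - 1529/877) = 5032 + (-42*9/484 - 1529/877) = 5032 + (-189/242 - 1529/877) = 5032 - 535771/212234 = 1067425717/212234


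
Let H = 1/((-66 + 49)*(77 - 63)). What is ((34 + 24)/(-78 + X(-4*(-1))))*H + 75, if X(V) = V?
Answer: 660479/8806 ≈ 75.003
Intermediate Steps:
H = -1/238 (H = 1/(-17*14) = 1/(-238) = -1/238 ≈ -0.0042017)
((34 + 24)/(-78 + X(-4*(-1))))*H + 75 = ((34 + 24)/(-78 - 4*(-1)))*(-1/238) + 75 = (58/(-78 + 4))*(-1/238) + 75 = (58/(-74))*(-1/238) + 75 = (58*(-1/74))*(-1/238) + 75 = -29/37*(-1/238) + 75 = 29/8806 + 75 = 660479/8806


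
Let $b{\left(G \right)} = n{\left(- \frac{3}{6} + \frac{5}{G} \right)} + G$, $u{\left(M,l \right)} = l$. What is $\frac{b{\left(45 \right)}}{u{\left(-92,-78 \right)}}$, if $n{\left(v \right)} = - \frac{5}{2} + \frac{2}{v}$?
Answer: $- \frac{523}{1092} \approx -0.47894$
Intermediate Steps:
$n{\left(v \right)} = - \frac{5}{2} + \frac{2}{v}$ ($n{\left(v \right)} = \left(-5\right) \frac{1}{2} + \frac{2}{v} = - \frac{5}{2} + \frac{2}{v}$)
$b{\left(G \right)} = - \frac{5}{2} + G + \frac{2}{- \frac{1}{2} + \frac{5}{G}}$ ($b{\left(G \right)} = \left(- \frac{5}{2} + \frac{2}{- \frac{3}{6} + \frac{5}{G}}\right) + G = \left(- \frac{5}{2} + \frac{2}{\left(-3\right) \frac{1}{6} + \frac{5}{G}}\right) + G = \left(- \frac{5}{2} + \frac{2}{- \frac{1}{2} + \frac{5}{G}}\right) + G = - \frac{5}{2} + G + \frac{2}{- \frac{1}{2} + \frac{5}{G}}$)
$\frac{b{\left(45 \right)}}{u{\left(-92,-78 \right)}} = \frac{\frac{1}{-10 + 45} \left(25 + 45^{2} - \frac{1485}{2}\right)}{-78} = \frac{25 + 2025 - \frac{1485}{2}}{35} \left(- \frac{1}{78}\right) = \frac{1}{35} \cdot \frac{2615}{2} \left(- \frac{1}{78}\right) = \frac{523}{14} \left(- \frac{1}{78}\right) = - \frac{523}{1092}$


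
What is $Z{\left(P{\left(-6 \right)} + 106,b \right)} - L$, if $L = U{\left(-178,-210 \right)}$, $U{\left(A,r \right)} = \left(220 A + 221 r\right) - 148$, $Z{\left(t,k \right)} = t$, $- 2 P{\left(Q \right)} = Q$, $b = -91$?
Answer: $85827$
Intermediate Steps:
$P{\left(Q \right)} = - \frac{Q}{2}$
$U{\left(A,r \right)} = -148 + 220 A + 221 r$
$L = -85718$ ($L = -148 + 220 \left(-178\right) + 221 \left(-210\right) = -148 - 39160 - 46410 = -85718$)
$Z{\left(P{\left(-6 \right)} + 106,b \right)} - L = \left(\left(- \frac{1}{2}\right) \left(-6\right) + 106\right) - -85718 = \left(3 + 106\right) + 85718 = 109 + 85718 = 85827$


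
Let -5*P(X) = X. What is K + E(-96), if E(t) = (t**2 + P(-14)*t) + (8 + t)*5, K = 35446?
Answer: 219766/5 ≈ 43953.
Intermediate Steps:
P(X) = -X/5
E(t) = 40 + t**2 + 39*t/5 (E(t) = (t**2 + (-1/5*(-14))*t) + (8 + t)*5 = (t**2 + 14*t/5) + (40 + 5*t) = 40 + t**2 + 39*t/5)
K + E(-96) = 35446 + (40 + (-96)**2 + (39/5)*(-96)) = 35446 + (40 + 9216 - 3744/5) = 35446 + 42536/5 = 219766/5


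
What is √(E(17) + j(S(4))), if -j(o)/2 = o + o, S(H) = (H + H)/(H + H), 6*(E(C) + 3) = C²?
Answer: √1482/6 ≈ 6.4161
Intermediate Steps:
E(C) = -3 + C²/6
S(H) = 1 (S(H) = (2*H)/((2*H)) = (2*H)*(1/(2*H)) = 1)
j(o) = -4*o (j(o) = -2*(o + o) = -4*o)
√(E(17) + j(S(4))) = √((-3 + (⅙)*17²) - 4*1) = √((-3 + (⅙)*289) - 4) = √((-3 + 289/6) - 4) = √(271/6 - 4) = √(247/6) = √1482/6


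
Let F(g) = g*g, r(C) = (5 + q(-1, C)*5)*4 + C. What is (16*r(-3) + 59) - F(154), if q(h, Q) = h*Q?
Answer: -22425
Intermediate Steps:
q(h, Q) = Q*h
r(C) = 20 - 19*C (r(C) = (5 + (C*(-1))*5)*4 + C = (5 - C*5)*4 + C = (5 - 5*C)*4 + C = (20 - 20*C) + C = 20 - 19*C)
F(g) = g²
(16*r(-3) + 59) - F(154) = (16*(20 - 19*(-3)) + 59) - 1*154² = (16*(20 + 57) + 59) - 1*23716 = (16*77 + 59) - 23716 = (1232 + 59) - 23716 = 1291 - 23716 = -22425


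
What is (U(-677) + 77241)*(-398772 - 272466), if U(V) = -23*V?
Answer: -62298941256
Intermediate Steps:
(U(-677) + 77241)*(-398772 - 272466) = (-23*(-677) + 77241)*(-398772 - 272466) = (15571 + 77241)*(-671238) = 92812*(-671238) = -62298941256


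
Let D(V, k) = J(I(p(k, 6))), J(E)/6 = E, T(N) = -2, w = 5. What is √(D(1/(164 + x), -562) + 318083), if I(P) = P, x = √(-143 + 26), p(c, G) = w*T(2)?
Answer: √318023 ≈ 563.94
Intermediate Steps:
p(c, G) = -10 (p(c, G) = 5*(-2) = -10)
x = 3*I*√13 (x = √(-117) = 3*I*√13 ≈ 10.817*I)
J(E) = 6*E
D(V, k) = -60 (D(V, k) = 6*(-10) = -60)
√(D(1/(164 + x), -562) + 318083) = √(-60 + 318083) = √318023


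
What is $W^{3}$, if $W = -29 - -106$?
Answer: $456533$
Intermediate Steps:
$W = 77$ ($W = -29 + 106 = 77$)
$W^{3} = 77^{3} = 456533$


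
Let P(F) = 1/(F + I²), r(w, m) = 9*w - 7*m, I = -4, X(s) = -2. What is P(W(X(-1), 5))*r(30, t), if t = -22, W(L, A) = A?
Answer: 424/21 ≈ 20.190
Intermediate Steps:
r(w, m) = -7*m + 9*w
P(F) = 1/(16 + F) (P(F) = 1/(F + (-4)²) = 1/(F + 16) = 1/(16 + F))
P(W(X(-1), 5))*r(30, t) = (-7*(-22) + 9*30)/(16 + 5) = (154 + 270)/21 = (1/21)*424 = 424/21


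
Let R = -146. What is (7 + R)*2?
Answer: -278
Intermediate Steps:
(7 + R)*2 = (7 - 146)*2 = -139*2 = -278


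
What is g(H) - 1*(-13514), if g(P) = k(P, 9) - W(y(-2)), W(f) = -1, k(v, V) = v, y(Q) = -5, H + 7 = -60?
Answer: 13448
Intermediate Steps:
H = -67 (H = -7 - 60 = -67)
g(P) = 1 + P (g(P) = P - 1*(-1) = P + 1 = 1 + P)
g(H) - 1*(-13514) = (1 - 67) - 1*(-13514) = -66 + 13514 = 13448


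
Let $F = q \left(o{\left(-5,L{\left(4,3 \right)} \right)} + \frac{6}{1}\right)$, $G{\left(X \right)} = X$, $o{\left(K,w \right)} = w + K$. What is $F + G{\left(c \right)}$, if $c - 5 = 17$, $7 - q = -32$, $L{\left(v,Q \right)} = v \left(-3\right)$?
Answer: $-407$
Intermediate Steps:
$L{\left(v,Q \right)} = - 3 v$
$q = 39$ ($q = 7 - -32 = 7 + 32 = 39$)
$o{\left(K,w \right)} = K + w$
$c = 22$ ($c = 5 + 17 = 22$)
$F = -429$ ($F = 39 \left(\left(-5 - 12\right) + \frac{6}{1}\right) = 39 \left(\left(-5 - 12\right) + 6 \cdot 1\right) = 39 \left(-17 + 6\right) = 39 \left(-11\right) = -429$)
$F + G{\left(c \right)} = -429 + 22 = -407$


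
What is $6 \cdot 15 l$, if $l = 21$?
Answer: $1890$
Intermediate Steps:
$6 \cdot 15 l = 6 \cdot 15 \cdot 21 = 90 \cdot 21 = 1890$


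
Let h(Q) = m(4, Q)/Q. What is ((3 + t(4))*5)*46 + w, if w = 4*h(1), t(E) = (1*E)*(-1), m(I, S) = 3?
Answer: -218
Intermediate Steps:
h(Q) = 3/Q
t(E) = -E (t(E) = E*(-1) = -E)
w = 12 (w = 4*(3/1) = 4*(3*1) = 4*3 = 12)
((3 + t(4))*5)*46 + w = ((3 - 1*4)*5)*46 + 12 = ((3 - 4)*5)*46 + 12 = -1*5*46 + 12 = -5*46 + 12 = -230 + 12 = -218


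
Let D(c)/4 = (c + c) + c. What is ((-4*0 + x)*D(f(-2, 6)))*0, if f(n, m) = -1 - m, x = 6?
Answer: 0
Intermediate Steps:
D(c) = 12*c (D(c) = 4*((c + c) + c) = 4*(2*c + c) = 4*(3*c) = 12*c)
((-4*0 + x)*D(f(-2, 6)))*0 = ((-4*0 + 6)*(12*(-1 - 1*6)))*0 = ((0 + 6)*(12*(-1 - 6)))*0 = (6*(12*(-7)))*0 = (6*(-84))*0 = -504*0 = 0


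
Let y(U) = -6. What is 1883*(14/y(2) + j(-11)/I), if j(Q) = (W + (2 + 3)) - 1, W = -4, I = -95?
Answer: -13181/3 ≈ -4393.7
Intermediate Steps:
j(Q) = 0 (j(Q) = (-4 + (2 + 3)) - 1 = (-4 + 5) - 1 = 1 - 1 = 0)
1883*(14/y(2) + j(-11)/I) = 1883*(14/(-6) + 0/(-95)) = 1883*(14*(-⅙) + 0*(-1/95)) = 1883*(-7/3 + 0) = 1883*(-7/3) = -13181/3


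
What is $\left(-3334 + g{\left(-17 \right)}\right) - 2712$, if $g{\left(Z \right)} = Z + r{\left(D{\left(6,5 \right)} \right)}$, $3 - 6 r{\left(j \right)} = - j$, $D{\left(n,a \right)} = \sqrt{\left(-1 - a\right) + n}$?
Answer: $- \frac{12125}{2} \approx -6062.5$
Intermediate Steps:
$D{\left(n,a \right)} = \sqrt{-1 + n - a}$
$r{\left(j \right)} = \frac{1}{2} + \frac{j}{6}$ ($r{\left(j \right)} = \frac{1}{2} - \frac{\left(-1\right) j}{6} = \frac{1}{2} + \frac{j}{6}$)
$g{\left(Z \right)} = \frac{1}{2} + Z$ ($g{\left(Z \right)} = Z + \left(\frac{1}{2} + \frac{\sqrt{-1 + 6 - 5}}{6}\right) = Z + \left(\frac{1}{2} + \frac{\sqrt{0}}{6}\right) = Z + \left(\frac{1}{2} + \frac{1}{6} \cdot 0\right) = Z + \left(\frac{1}{2} + 0\right) = Z + \frac{1}{2} = \frac{1}{2} + Z$)
$\left(-3334 + g{\left(-17 \right)}\right) - 2712 = \left(-3334 + \left(\frac{1}{2} - 17\right)\right) - 2712 = \left(-3334 - \frac{33}{2}\right) - 2712 = - \frac{6701}{2} - 2712 = - \frac{12125}{2}$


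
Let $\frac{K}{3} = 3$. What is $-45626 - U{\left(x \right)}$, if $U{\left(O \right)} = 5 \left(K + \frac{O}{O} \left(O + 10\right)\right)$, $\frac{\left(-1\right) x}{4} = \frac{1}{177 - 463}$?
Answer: $- \frac{6538113}{143} \approx -45721.0$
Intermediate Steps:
$x = \frac{2}{143}$ ($x = - \frac{4}{177 - 463} = - \frac{4}{-286} = \left(-4\right) \left(- \frac{1}{286}\right) = \frac{2}{143} \approx 0.013986$)
$K = 9$ ($K = 3 \cdot 3 = 9$)
$U{\left(O \right)} = 95 + 5 O$ ($U{\left(O \right)} = 5 \left(9 + \frac{O}{O} \left(O + 10\right)\right) = 5 \left(9 + 1 \left(10 + O\right)\right) = 5 \left(9 + \left(10 + O\right)\right) = 5 \left(19 + O\right) = 95 + 5 O$)
$-45626 - U{\left(x \right)} = -45626 - \left(95 + 5 \cdot \frac{2}{143}\right) = -45626 - \left(95 + \frac{10}{143}\right) = -45626 - \frac{13595}{143} = - \frac{6538113}{143}$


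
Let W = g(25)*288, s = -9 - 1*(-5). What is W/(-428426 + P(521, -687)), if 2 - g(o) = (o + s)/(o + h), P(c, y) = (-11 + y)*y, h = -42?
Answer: 792/43435 ≈ 0.018234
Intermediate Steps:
P(c, y) = y*(-11 + y)
s = -4 (s = -9 + 5 = -4)
g(o) = 2 - (-4 + o)/(-42 + o) (g(o) = 2 - (o - 4)/(o - 42) = 2 - (-4 + o)/(-42 + o))
W = 15840/17 (W = ((-80 + 25)/(-42 + 25))*288 = (-55/(-17))*288 = -1/17*(-55)*288 = (55/17)*288 = 15840/17 ≈ 931.76)
W/(-428426 + P(521, -687)) = 15840/(17*(-428426 - 687*(-11 - 687))) = 15840/(17*(-428426 - 687*(-698))) = 15840/(17*(-428426 + 479526)) = (15840/17)/51100 = (15840/17)*(1/51100) = 792/43435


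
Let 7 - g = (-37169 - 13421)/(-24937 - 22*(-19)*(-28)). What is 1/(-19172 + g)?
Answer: -36641/702275355 ≈ -5.2175e-5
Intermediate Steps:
g = 205897/36641 (g = 7 - (-37169 - 13421)/(-24937 - 22*(-19)*(-28)) = 7 - (-50590)/(-24937 + 418*(-28)) = 7 - (-50590)/(-24937 - 11704) = 7 - (-50590)/(-36641) = 7 - (-50590)*(-1)/36641 = 7 - 1*50590/36641 = 7 - 50590/36641 = 205897/36641 ≈ 5.6193)
1/(-19172 + g) = 1/(-19172 + 205897/36641) = 1/(-702275355/36641) = -36641/702275355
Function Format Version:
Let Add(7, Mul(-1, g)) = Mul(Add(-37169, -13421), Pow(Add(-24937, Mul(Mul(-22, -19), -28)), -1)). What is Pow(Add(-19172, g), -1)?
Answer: Rational(-36641, 702275355) ≈ -5.2175e-5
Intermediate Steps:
g = Rational(205897, 36641) (g = Add(7, Mul(-1, Mul(Add(-37169, -13421), Pow(Add(-24937, Mul(Mul(-22, -19), -28)), -1)))) = Add(7, Mul(-1, Mul(-50590, Pow(Add(-24937, Mul(418, -28)), -1)))) = Add(7, Mul(-1, Mul(-50590, Pow(Add(-24937, -11704), -1)))) = Add(7, Mul(-1, Mul(-50590, Pow(-36641, -1)))) = Add(7, Mul(-1, Mul(-50590, Rational(-1, 36641)))) = Add(7, Mul(-1, Rational(50590, 36641))) = Add(7, Rational(-50590, 36641)) = Rational(205897, 36641) ≈ 5.6193)
Pow(Add(-19172, g), -1) = Pow(Add(-19172, Rational(205897, 36641)), -1) = Pow(Rational(-702275355, 36641), -1) = Rational(-36641, 702275355)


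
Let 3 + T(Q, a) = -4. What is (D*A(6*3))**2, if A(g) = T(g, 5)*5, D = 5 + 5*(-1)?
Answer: 0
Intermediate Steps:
T(Q, a) = -7 (T(Q, a) = -3 - 4 = -7)
D = 0 (D = 5 - 5 = 0)
A(g) = -35 (A(g) = -7*5 = -35)
(D*A(6*3))**2 = (0*(-35))**2 = 0**2 = 0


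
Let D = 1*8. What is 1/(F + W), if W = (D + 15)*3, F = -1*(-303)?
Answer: 1/372 ≈ 0.0026882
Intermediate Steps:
D = 8
F = 303
W = 69 (W = (8 + 15)*3 = 23*3 = 69)
1/(F + W) = 1/(303 + 69) = 1/372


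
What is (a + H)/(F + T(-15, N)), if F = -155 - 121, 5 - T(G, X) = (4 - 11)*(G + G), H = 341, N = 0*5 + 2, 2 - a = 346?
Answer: 3/481 ≈ 0.0062370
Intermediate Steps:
a = -344 (a = 2 - 1*346 = 2 - 346 = -344)
N = 2 (N = 0 + 2 = 2)
T(G, X) = 5 + 14*G (T(G, X) = 5 - (4 - 11)*(G + G) = 5 - (-7)*2*G = 5 - (-14)*G = 5 + 14*G)
F = -276
(a + H)/(F + T(-15, N)) = (-344 + 341)/(-276 + (5 + 14*(-15))) = -3/(-276 + (5 - 210)) = -3/(-276 - 205) = -3/(-481) = -3*(-1/481) = 3/481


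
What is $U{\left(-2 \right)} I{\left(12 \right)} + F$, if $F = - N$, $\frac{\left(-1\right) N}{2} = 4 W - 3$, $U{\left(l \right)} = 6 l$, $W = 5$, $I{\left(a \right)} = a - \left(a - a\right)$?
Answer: $-110$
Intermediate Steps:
$I{\left(a \right)} = a$ ($I{\left(a \right)} = a - 0 = a + 0 = a$)
$N = -34$ ($N = - 2 \left(4 \cdot 5 - 3\right) = - 2 \left(20 - 3\right) = \left(-2\right) 17 = -34$)
$F = 34$ ($F = \left(-1\right) \left(-34\right) = 34$)
$U{\left(-2 \right)} I{\left(12 \right)} + F = 6 \left(-2\right) 12 + 34 = \left(-12\right) 12 + 34 = -144 + 34 = -110$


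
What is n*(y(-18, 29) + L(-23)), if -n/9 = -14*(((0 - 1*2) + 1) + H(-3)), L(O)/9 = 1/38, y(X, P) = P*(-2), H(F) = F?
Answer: 553140/19 ≈ 29113.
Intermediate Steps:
y(X, P) = -2*P
L(O) = 9/38
n = -504 (n = -(-126)*(((0 - 1*2) + 1) - 3) = -(-126)*(((0 - 2) + 1) - 3) = -(-126)*((-2 + 1) - 3) = -(-126)*(-1 - 3) = -(-126)*(-4) = -9*56 = -504)
n*(y(-18, 29) + L(-23)) = -504*(-2*29 + 9/38) = -504*(-58 + 9/38) = -504*(-2195/38) = 553140/19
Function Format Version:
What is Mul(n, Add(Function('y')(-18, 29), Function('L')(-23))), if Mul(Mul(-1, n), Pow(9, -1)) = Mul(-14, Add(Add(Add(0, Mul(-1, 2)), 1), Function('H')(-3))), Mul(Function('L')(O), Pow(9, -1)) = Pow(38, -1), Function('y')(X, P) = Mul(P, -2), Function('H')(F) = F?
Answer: Rational(553140, 19) ≈ 29113.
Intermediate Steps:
Function('y')(X, P) = Mul(-2, P)
Function('L')(O) = Rational(9, 38) (Function('L')(O) = Mul(9, Pow(38, -1)) = Mul(9, Rational(1, 38)) = Rational(9, 38))
n = -504 (n = Mul(-9, Mul(-14, Add(Add(Add(0, Mul(-1, 2)), 1), -3))) = Mul(-9, Mul(-14, Add(Add(Add(0, -2), 1), -3))) = Mul(-9, Mul(-14, Add(Add(-2, 1), -3))) = Mul(-9, Mul(-14, Add(-1, -3))) = Mul(-9, Mul(-14, -4)) = Mul(-9, 56) = -504)
Mul(n, Add(Function('y')(-18, 29), Function('L')(-23))) = Mul(-504, Add(Mul(-2, 29), Rational(9, 38))) = Mul(-504, Add(-58, Rational(9, 38))) = Mul(-504, Rational(-2195, 38)) = Rational(553140, 19)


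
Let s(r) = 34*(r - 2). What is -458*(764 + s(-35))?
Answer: 226252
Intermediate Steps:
s(r) = -68 + 34*r (s(r) = 34*(-2 + r) = -68 + 34*r)
-458*(764 + s(-35)) = -458*(764 + (-68 + 34*(-35))) = -458*(764 + (-68 - 1190)) = -458*(764 - 1258) = -458*(-494) = 226252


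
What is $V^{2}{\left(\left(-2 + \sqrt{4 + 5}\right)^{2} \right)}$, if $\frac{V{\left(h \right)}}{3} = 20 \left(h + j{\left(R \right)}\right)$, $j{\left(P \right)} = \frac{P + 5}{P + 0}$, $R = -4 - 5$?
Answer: $\frac{67600}{9} \approx 7511.1$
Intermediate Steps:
$R = -9$
$j{\left(P \right)} = \frac{5 + P}{P}$
$V{\left(h \right)} = \frac{80}{3} + 60 h$ ($V{\left(h \right)} = 3 \cdot 20 \left(h + \frac{5 - 9}{-9}\right) = 3 \cdot 20 \left(h - - \frac{4}{9}\right) = 3 \cdot 20 \left(h + \frac{4}{9}\right) = 3 \cdot 20 \left(\frac{4}{9} + h\right) = 3 \left(\frac{80}{9} + 20 h\right) = \frac{80}{3} + 60 h$)
$V^{2}{\left(\left(-2 + \sqrt{4 + 5}\right)^{2} \right)} = \left(\frac{80}{3} + 60 \left(-2 + \sqrt{4 + 5}\right)^{2}\right)^{2} = \left(\frac{80}{3} + 60 \left(-2 + \sqrt{9}\right)^{2}\right)^{2} = \left(\frac{80}{3} + 60 \left(-2 + 3\right)^{2}\right)^{2} = \left(\frac{80}{3} + 60 \cdot 1^{2}\right)^{2} = \left(\frac{80}{3} + 60 \cdot 1\right)^{2} = \left(\frac{80}{3} + 60\right)^{2} = \left(\frac{260}{3}\right)^{2} = \frac{67600}{9}$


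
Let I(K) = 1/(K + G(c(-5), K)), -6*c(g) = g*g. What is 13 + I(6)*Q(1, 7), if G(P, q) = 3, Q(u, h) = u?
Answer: 118/9 ≈ 13.111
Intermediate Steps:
c(g) = -g²/6 (c(g) = -g*g/6 = -g²/6)
I(K) = 1/(3 + K) (I(K) = 1/(K + 3) = 1/(3 + K))
13 + I(6)*Q(1, 7) = 13 + 1/(3 + 6) = 13 + 1/9 = 13 + (⅑)*1 = 13 + ⅑ = 118/9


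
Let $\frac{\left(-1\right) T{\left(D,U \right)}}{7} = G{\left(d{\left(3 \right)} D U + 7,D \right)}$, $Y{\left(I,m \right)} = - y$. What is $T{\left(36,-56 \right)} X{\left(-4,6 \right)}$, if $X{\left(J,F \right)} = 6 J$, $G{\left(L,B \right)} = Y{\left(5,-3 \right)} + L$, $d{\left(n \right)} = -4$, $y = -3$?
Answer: $1356432$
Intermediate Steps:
$Y{\left(I,m \right)} = 3$ ($Y{\left(I,m \right)} = \left(-1\right) \left(-3\right) = 3$)
$G{\left(L,B \right)} = 3 + L$
$T{\left(D,U \right)} = -70 + 28 D U$ ($T{\left(D,U \right)} = - 7 \left(3 + \left(- 4 D U + 7\right)\right) = - 7 \left(3 - \left(-7 + 4 D U\right)\right) = - 7 \left(10 - 4 D U\right) = -70 + 28 D U$)
$T{\left(36,-56 \right)} X{\left(-4,6 \right)} = \left(-70 + 28 \cdot 36 \left(-56\right)\right) 6 \left(-4\right) = \left(-70 - 56448\right) \left(-24\right) = \left(-56518\right) \left(-24\right) = 1356432$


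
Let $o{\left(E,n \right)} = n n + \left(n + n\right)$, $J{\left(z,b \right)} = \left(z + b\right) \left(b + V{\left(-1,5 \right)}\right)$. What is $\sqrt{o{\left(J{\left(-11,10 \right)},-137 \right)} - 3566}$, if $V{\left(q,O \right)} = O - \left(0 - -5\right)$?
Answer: $\sqrt{14929} \approx 122.18$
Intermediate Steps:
$V{\left(q,O \right)} = -5 + O$ ($V{\left(q,O \right)} = O - \left(0 + 5\right) = O - 5 = -5 + O$)
$J{\left(z,b \right)} = b \left(b + z\right)$ ($J{\left(z,b \right)} = \left(z + b\right) \left(b + \left(-5 + 5\right)\right) = \left(b + z\right) \left(b + 0\right) = \left(b + z\right) b = b \left(b + z\right)$)
$o{\left(E,n \right)} = n^{2} + 2 n$
$\sqrt{o{\left(J{\left(-11,10 \right)},-137 \right)} - 3566} = \sqrt{- 137 \left(2 - 137\right) - 3566} = \sqrt{\left(-137\right) \left(-135\right) - 3566} = \sqrt{18495 - 3566} = \sqrt{14929}$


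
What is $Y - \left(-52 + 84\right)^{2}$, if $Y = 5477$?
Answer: $4453$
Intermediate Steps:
$Y - \left(-52 + 84\right)^{2} = 5477 - \left(-52 + 84\right)^{2} = 5477 - 32^{2} = 5477 - 1024 = 4453$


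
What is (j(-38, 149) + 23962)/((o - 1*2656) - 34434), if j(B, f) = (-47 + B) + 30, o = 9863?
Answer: -23907/27227 ≈ -0.87806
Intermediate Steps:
j(B, f) = -17 + B
(j(-38, 149) + 23962)/((o - 1*2656) - 34434) = ((-17 - 38) + 23962)/((9863 - 1*2656) - 34434) = (-55 + 23962)/((9863 - 2656) - 34434) = 23907/(7207 - 34434) = 23907/(-27227) = 23907*(-1/27227) = -23907/27227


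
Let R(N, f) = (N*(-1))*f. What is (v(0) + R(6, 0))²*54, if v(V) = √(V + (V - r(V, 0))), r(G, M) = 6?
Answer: -324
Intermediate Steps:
R(N, f) = -N*f (R(N, f) = (-N)*f = -N*f)
v(V) = √(-6 + 2*V) (v(V) = √(V + (V - 1*6)) = √(V + (V - 6)) = √(V + (-6 + V)) = √(-6 + 2*V))
(v(0) + R(6, 0))²*54 = (√(-6 + 2*0) - 1*6*0)²*54 = (√(-6 + 0) + 0)²*54 = (√(-6) + 0)²*54 = (I*√6 + 0)²*54 = (I*√6)²*54 = -6*54 = -324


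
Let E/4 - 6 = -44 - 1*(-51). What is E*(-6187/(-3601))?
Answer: 24748/277 ≈ 89.343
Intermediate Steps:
E = 52 (E = 24 + 4*(-44 - 1*(-51)) = 24 + 4*(-44 + 51) = 24 + 4*7 = 24 + 28 = 52)
E*(-6187/(-3601)) = 52*(-6187/(-3601)) = 52*(-6187*(-1/3601)) = 52*(6187/3601) = 24748/277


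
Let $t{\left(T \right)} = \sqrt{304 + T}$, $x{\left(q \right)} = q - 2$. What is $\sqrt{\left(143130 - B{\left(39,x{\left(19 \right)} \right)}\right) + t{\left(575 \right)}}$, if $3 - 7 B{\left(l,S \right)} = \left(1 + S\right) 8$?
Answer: $\frac{\sqrt{7014357 + 49 \sqrt{879}}}{7} \approx 378.39$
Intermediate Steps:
$x{\left(q \right)} = -2 + q$
$B{\left(l,S \right)} = - \frac{5}{7} - \frac{8 S}{7}$ ($B{\left(l,S \right)} = \frac{3}{7} - \frac{\left(1 + S\right) 8}{7} = \frac{3}{7} - \frac{8 + 8 S}{7} = \frac{3}{7} - \left(\frac{8}{7} + \frac{8 S}{7}\right) = - \frac{5}{7} - \frac{8 S}{7}$)
$\sqrt{\left(143130 - B{\left(39,x{\left(19 \right)} \right)}\right) + t{\left(575 \right)}} = \sqrt{\left(143130 - \left(- \frac{5}{7} - \frac{8 \left(-2 + 19\right)}{7}\right)\right) + \sqrt{304 + 575}} = \sqrt{\left(143130 - \left(- \frac{5}{7} - \frac{136}{7}\right)\right) + \sqrt{879}} = \sqrt{\left(143130 - - \frac{141}{7}\right) + \sqrt{879}} = \sqrt{\left(143130 + \frac{141}{7}\right) + \sqrt{879}} = \sqrt{\frac{1002051}{7} + \sqrt{879}}$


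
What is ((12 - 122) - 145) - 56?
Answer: -311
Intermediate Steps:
((12 - 122) - 145) - 56 = (-110 - 145) - 56 = -255 - 56 = -311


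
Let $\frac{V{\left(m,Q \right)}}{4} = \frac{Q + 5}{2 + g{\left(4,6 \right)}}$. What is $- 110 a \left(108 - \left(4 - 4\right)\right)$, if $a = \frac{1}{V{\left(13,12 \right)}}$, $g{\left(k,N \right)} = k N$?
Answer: $- \frac{77220}{17} \approx -4542.4$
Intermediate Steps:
$g{\left(k,N \right)} = N k$
$V{\left(m,Q \right)} = \frac{10}{13} + \frac{2 Q}{13}$ ($V{\left(m,Q \right)} = 4 \frac{Q + 5}{2 + 6 \cdot 4} = 4 \frac{5 + Q}{2 + 24} = 4 \frac{5 + Q}{26} = 4 \left(5 + Q\right) \frac{1}{26} = 4 \left(\frac{5}{26} + \frac{Q}{26}\right) = \frac{10}{13} + \frac{2 Q}{13}$)
$a = \frac{13}{34}$ ($a = \frac{1}{\frac{10}{13} + \frac{2}{13} \cdot 12} = \frac{1}{\frac{10}{13} + \frac{24}{13}} = \frac{1}{\frac{34}{13}} = \frac{13}{34} \approx 0.38235$)
$- 110 a \left(108 - \left(4 - 4\right)\right) = \left(-110\right) \frac{13}{34} \left(108 - \left(4 - 4\right)\right) = - \frac{715 \left(108 - 0\right)}{17} = - \frac{715 \left(108 + 0\right)}{17} = \left(- \frac{715}{17}\right) 108 = - \frac{77220}{17}$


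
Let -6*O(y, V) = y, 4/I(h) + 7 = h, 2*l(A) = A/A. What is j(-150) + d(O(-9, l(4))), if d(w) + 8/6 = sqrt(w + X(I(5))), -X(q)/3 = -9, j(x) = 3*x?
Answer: -1354/3 + sqrt(114)/2 ≈ -445.99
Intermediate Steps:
l(A) = 1/2 (l(A) = (A/A)/2 = (1/2)*1 = 1/2)
I(h) = 4/(-7 + h)
X(q) = 27 (X(q) = -3*(-9) = 27)
O(y, V) = -y/6
d(w) = -4/3 + sqrt(27 + w) (d(w) = -4/3 + sqrt(w + 27) = -4/3 + sqrt(27 + w))
j(-150) + d(O(-9, l(4))) = 3*(-150) + (-4/3 + sqrt(27 - 1/6*(-9))) = -450 + (-4/3 + sqrt(27 + 3/2)) = -450 + (-4/3 + sqrt(57/2)) = -450 + (-4/3 + sqrt(114)/2) = -1354/3 + sqrt(114)/2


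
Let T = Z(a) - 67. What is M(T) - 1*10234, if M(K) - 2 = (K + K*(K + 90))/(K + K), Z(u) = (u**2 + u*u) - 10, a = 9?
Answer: -10144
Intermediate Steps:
Z(u) = -10 + 2*u**2 (Z(u) = (u**2 + u**2) - 10 = 2*u**2 - 10 = -10 + 2*u**2)
T = 85 (T = (-10 + 2*9**2) - 67 = (-10 + 2*81) - 67 = (-10 + 162) - 67 = 152 - 67 = 85)
M(K) = 2 + (K + K*(90 + K))/(2*K) (M(K) = 2 + (K + K*(K + 90))/(K + K) = 2 + (K + K*(90 + K))/((2*K)) = 2 + (K + K*(90 + K))*(1/(2*K)) = 2 + (K + K*(90 + K))/(2*K))
M(T) - 1*10234 = (95/2 + (1/2)*85) - 1*10234 = (95/2 + 85/2) - 10234 = 90 - 10234 = -10144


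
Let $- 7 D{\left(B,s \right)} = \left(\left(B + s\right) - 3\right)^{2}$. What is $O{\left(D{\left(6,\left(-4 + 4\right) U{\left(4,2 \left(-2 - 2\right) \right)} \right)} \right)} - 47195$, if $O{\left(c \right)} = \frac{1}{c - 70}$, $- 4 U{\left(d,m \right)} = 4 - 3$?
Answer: $- \frac{23550312}{499} \approx -47195.0$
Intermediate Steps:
$U{\left(d,m \right)} = - \frac{1}{4}$ ($U{\left(d,m \right)} = - \frac{4 - 3}{4} = \left(- \frac{1}{4}\right) 1 = - \frac{1}{4}$)
$D{\left(B,s \right)} = - \frac{\left(-3 + B + s\right)^{2}}{7}$ ($D{\left(B,s \right)} = - \frac{\left(\left(B + s\right) - 3\right)^{2}}{7} = - \frac{\left(-3 + B + s\right)^{2}}{7}$)
$O{\left(c \right)} = \frac{1}{-70 + c}$
$O{\left(D{\left(6,\left(-4 + 4\right) U{\left(4,2 \left(-2 - 2\right) \right)} \right)} \right)} - 47195 = \frac{1}{-70 - \frac{\left(-3 + 6 + \left(-4 + 4\right) \left(- \frac{1}{4}\right)\right)^{2}}{7}} - 47195 = \frac{1}{-70 - \frac{\left(-3 + 6 + 0 \left(- \frac{1}{4}\right)\right)^{2}}{7}} - 47195 = \frac{1}{-70 - \frac{\left(-3 + 6 + 0\right)^{2}}{7}} - 47195 = \frac{1}{-70 - \frac{3^{2}}{7}} - 47195 = \frac{1}{-70 - \frac{9}{7}} - 47195 = \frac{1}{- \frac{499}{7}} - 47195 = - \frac{7}{499} - 47195 = - \frac{23550312}{499}$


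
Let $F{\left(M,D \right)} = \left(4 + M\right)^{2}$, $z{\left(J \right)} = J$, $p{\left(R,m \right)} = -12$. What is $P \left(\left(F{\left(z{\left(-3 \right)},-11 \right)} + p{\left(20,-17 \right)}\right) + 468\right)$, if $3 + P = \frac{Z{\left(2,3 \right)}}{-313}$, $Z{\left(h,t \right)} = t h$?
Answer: $- \frac{431865}{313} \approx -1379.8$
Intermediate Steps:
$Z{\left(h,t \right)} = h t$
$P = - \frac{945}{313}$ ($P = -3 + \frac{2 \cdot 3}{-313} = -3 + 6 \left(- \frac{1}{313}\right) = -3 - \frac{6}{313} = - \frac{945}{313} \approx -3.0192$)
$P \left(\left(F{\left(z{\left(-3 \right)},-11 \right)} + p{\left(20,-17 \right)}\right) + 468\right) = - \frac{945 \left(\left(\left(4 - 3\right)^{2} - 12\right) + 468\right)}{313} = - \frac{945 \left(\left(1^{2} - 12\right) + 468\right)}{313} = - \frac{945 \left(\left(1 - 12\right) + 468\right)}{313} = - \frac{945 \left(-11 + 468\right)}{313} = \left(- \frac{945}{313}\right) 457 = - \frac{431865}{313}$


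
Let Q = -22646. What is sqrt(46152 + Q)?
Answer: sqrt(23506) ≈ 153.32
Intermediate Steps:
sqrt(46152 + Q) = sqrt(46152 - 22646) = sqrt(23506)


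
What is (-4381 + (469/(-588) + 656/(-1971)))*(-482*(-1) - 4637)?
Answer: 334949805775/18396 ≈ 1.8208e+7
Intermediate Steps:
(-4381 + (469/(-588) + 656/(-1971)))*(-482*(-1) - 4637) = (-4381 + (469*(-1/588) + 656*(-1/1971)))*(482 - 4637) = (-4381 + (-67/84 - 656/1971))*(-4155) = (-4381 - 62387/55188)*(-4155) = -241841015/55188*(-4155) = 334949805775/18396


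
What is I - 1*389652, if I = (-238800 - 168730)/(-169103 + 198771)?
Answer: -5780301533/14834 ≈ -3.8967e+5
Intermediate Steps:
I = -203765/14834 (I = -407530/29668 = -407530*1/29668 = -203765/14834 ≈ -13.736)
I - 1*389652 = -203765/14834 - 1*389652 = -203765/14834 - 389652 = -5780301533/14834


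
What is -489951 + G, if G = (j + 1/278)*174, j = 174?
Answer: -63894738/139 ≈ -4.5967e+5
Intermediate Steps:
G = 4208451/139 (G = (174 + 1/278)*174 = (48373/278)*174 = 4208451/139 ≈ 30277.)
-489951 + G = -489951 + 4208451/139 = -63894738/139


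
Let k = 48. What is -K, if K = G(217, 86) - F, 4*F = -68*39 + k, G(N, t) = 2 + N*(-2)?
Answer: -219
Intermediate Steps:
G(N, t) = 2 - 2*N
F = -651 (F = (-68*39 + 48)/4 = (-2652 + 48)/4 = (¼)*(-2604) = -651)
K = 219 (K = (2 - 2*217) - 1*(-651) = (2 - 434) + 651 = -432 + 651 = 219)
-K = -1*219 = -219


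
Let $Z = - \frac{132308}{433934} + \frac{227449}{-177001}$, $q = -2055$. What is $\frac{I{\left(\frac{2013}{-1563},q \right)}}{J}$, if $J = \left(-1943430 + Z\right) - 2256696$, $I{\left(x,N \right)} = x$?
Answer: $\frac{25768665273857}{84036820130357076259} \approx 3.0664 \cdot 10^{-7}$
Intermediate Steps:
$Z = - \frac{61058251337}{38403375967}$ ($Z = \left(-132308\right) \frac{1}{433934} + 227449 \left(- \frac{1}{177001}\right) = - \frac{66154}{216967} - \frac{227449}{177001} = - \frac{61058251337}{38403375967} \approx -1.5899$)
$J = - \frac{161299078945023179}{38403375967}$ ($J = \left(-1943430 - \frac{61058251337}{38403375967}\right) - 2256696 = - \frac{74634334013798147}{38403375967} - 2256696 = - \frac{161299078945023179}{38403375967} \approx -4.2001 \cdot 10^{6}$)
$\frac{I{\left(\frac{2013}{-1563},q \right)}}{J} = \frac{2013 \frac{1}{-1563}}{- \frac{161299078945023179}{38403375967}} = 2013 \left(- \frac{1}{1563}\right) \left(- \frac{38403375967}{161299078945023179}\right) = \left(- \frac{671}{521}\right) \left(- \frac{38403375967}{161299078945023179}\right) = \frac{25768665273857}{84036820130357076259}$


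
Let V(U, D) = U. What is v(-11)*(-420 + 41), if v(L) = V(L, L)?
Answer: 4169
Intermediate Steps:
v(L) = L
v(-11)*(-420 + 41) = -11*(-420 + 41) = -11*(-379) = 4169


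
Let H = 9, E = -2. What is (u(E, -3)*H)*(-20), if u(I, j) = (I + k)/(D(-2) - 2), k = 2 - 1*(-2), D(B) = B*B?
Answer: -180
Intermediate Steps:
D(B) = B²
k = 4 (k = 2 + 2 = 4)
u(I, j) = 2 + I/2 (u(I, j) = (I + 4)/((-2)² - 2) = (4 + I)/(4 - 2) = (4 + I)/2 = (4 + I)*(½) = 2 + I/2)
(u(E, -3)*H)*(-20) = ((2 + (½)*(-2))*9)*(-20) = ((2 - 1)*9)*(-20) = (1*9)*(-20) = 9*(-20) = -180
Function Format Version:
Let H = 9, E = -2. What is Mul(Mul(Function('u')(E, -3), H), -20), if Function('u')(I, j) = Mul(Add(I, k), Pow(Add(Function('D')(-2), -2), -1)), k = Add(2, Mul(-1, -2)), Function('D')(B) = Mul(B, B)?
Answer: -180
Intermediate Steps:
Function('D')(B) = Pow(B, 2)
k = 4 (k = Add(2, 2) = 4)
Function('u')(I, j) = Add(2, Mul(Rational(1, 2), I)) (Function('u')(I, j) = Mul(Add(I, 4), Pow(Add(Pow(-2, 2), -2), -1)) = Mul(Add(4, I), Pow(Add(4, -2), -1)) = Mul(Add(4, I), Pow(2, -1)) = Mul(Add(4, I), Rational(1, 2)) = Add(2, Mul(Rational(1, 2), I)))
Mul(Mul(Function('u')(E, -3), H), -20) = Mul(Mul(Add(2, Mul(Rational(1, 2), -2)), 9), -20) = Mul(Mul(Add(2, -1), 9), -20) = Mul(Mul(1, 9), -20) = Mul(9, -20) = -180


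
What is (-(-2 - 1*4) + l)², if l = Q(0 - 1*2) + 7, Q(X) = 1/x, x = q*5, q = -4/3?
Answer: 66049/400 ≈ 165.12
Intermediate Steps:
q = -4/3 (q = -4*⅓ = -4/3 ≈ -1.3333)
x = -20/3 (x = -4/3*5 = -20/3 ≈ -6.6667)
Q(X) = -3/20 (Q(X) = 1/(-20/3) = -3/20)
l = 137/20 (l = -3/20 + 7 = 137/20 ≈ 6.8500)
(-(-2 - 1*4) + l)² = (-(-2 - 1*4) + 137/20)² = (-(-2 - 4) + 137/20)² = (-1*(-6) + 137/20)² = (6 + 137/20)² = (257/20)² = 66049/400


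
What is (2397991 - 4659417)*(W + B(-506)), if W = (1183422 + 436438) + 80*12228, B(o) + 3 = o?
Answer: -5874259824766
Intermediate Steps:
B(o) = -3 + o
W = 2598100 (W = 1619860 + 978240 = 2598100)
(2397991 - 4659417)*(W + B(-506)) = (2397991 - 4659417)*(2598100 + (-3 - 506)) = -2261426*(2598100 - 509) = -2261426*2597591 = -5874259824766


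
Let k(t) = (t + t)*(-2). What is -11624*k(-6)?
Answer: -278976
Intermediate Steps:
k(t) = -4*t (k(t) = (2*t)*(-2) = -4*t)
-11624*k(-6) = -(-46496)*(-6) = -11624*24 = -278976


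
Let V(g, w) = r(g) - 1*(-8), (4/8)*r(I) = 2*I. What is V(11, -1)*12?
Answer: 624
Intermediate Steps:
r(I) = 4*I (r(I) = 2*(2*I) = 4*I)
V(g, w) = 8 + 4*g (V(g, w) = 4*g - 1*(-8) = 4*g + 8 = 8 + 4*g)
V(11, -1)*12 = (8 + 4*11)*12 = (8 + 44)*12 = 52*12 = 624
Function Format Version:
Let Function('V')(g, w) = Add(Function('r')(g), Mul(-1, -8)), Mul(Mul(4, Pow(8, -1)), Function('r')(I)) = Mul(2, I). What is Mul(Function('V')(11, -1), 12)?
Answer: 624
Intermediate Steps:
Function('r')(I) = Mul(4, I) (Function('r')(I) = Mul(2, Mul(2, I)) = Mul(4, I))
Function('V')(g, w) = Add(8, Mul(4, g)) (Function('V')(g, w) = Add(Mul(4, g), Mul(-1, -8)) = Add(Mul(4, g), 8) = Add(8, Mul(4, g)))
Mul(Function('V')(11, -1), 12) = Mul(Add(8, Mul(4, 11)), 12) = Mul(Add(8, 44), 12) = Mul(52, 12) = 624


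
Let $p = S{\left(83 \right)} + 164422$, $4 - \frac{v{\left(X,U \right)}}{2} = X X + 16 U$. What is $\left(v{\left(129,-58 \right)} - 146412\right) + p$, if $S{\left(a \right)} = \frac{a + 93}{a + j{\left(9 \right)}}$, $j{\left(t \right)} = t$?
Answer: $- \frac{308340}{23} \approx -13406.0$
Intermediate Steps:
$S{\left(a \right)} = \frac{93 + a}{9 + a}$ ($S{\left(a \right)} = \frac{a + 93}{a + 9} = \frac{93 + a}{9 + a}$)
$v{\left(X,U \right)} = 8 - 32 U - 2 X^{2}$ ($v{\left(X,U \right)} = 8 - 2 \left(X X + 16 U\right) = 8 - 2 \left(X^{2} + 16 U\right) = 8 - \left(2 X^{2} + 32 U\right) = 8 - 32 U - 2 X^{2}$)
$p = \frac{3781750}{23}$ ($p = \frac{93 + 83}{9 + 83} + 164422 = \frac{1}{92} \cdot 176 + 164422 = \frac{44}{23} + 164422 = \frac{3781750}{23} \approx 1.6442 \cdot 10^{5}$)
$\left(v{\left(129,-58 \right)} - 146412\right) + p = \left(\left(8 - -1856 - 2 \cdot 129^{2}\right) - 146412\right) + \frac{3781750}{23} = \left(\left(8 + 1856 - 33282\right) - 146412\right) + \frac{3781750}{23} = \left(-31418 - 146412\right) + \frac{3781750}{23} = -177830 + \frac{3781750}{23} = - \frac{308340}{23}$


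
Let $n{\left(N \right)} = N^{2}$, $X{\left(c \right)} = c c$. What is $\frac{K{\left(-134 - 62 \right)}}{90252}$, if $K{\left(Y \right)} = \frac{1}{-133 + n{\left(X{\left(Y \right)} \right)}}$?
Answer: $\frac{1}{133192901878596} \approx 7.5079 \cdot 10^{-15}$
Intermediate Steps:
$X{\left(c \right)} = c^{2}$
$K{\left(Y \right)} = \frac{1}{-133 + Y^{4}}$ ($K{\left(Y \right)} = \frac{1}{-133 + \left(Y^{2}\right)^{2}} = \frac{1}{-133 + Y^{4}}$)
$\frac{K{\left(-134 - 62 \right)}}{90252} = \frac{1}{\left(-133 + \left(-134 - 62\right)^{4}\right) 90252} = \frac{1}{-133 + \left(-134 - 62\right)^{4}} \cdot \frac{1}{90252} = \frac{1}{-133 + \left(-196\right)^{4}} \cdot \frac{1}{90252} = \frac{1}{-133 + 1475789056} \cdot \frac{1}{90252} = \frac{1}{1475788923} \cdot \frac{1}{90252} = \frac{1}{133192901878596}$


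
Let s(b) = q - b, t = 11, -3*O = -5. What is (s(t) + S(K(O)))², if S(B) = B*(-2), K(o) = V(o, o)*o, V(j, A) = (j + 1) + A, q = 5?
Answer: 33856/81 ≈ 417.98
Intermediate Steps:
O = 5/3 (O = -⅓*(-5) = 5/3 ≈ 1.6667)
V(j, A) = 1 + A + j (V(j, A) = (1 + j) + A = 1 + A + j)
s(b) = 5 - b
K(o) = o*(1 + 2*o) (K(o) = (1 + o + o)*o = (1 + 2*o)*o = o*(1 + 2*o))
S(B) = -2*B
(s(t) + S(K(O)))² = ((5 - 1*11) - 10*(1 + 2*(5/3))/3)² = ((5 - 11) - 10*(1 + 10/3)/3)² = (-6 - 10*13/(3*3))² = (-6 - 2*65/9)² = (-6 - 130/9)² = (-184/9)² = 33856/81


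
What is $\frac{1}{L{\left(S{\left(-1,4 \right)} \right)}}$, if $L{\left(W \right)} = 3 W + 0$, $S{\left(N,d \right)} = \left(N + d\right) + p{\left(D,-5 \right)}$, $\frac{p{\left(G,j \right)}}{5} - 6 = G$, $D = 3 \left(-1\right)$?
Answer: $\frac{1}{54} \approx 0.018519$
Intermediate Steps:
$D = -3$
$p{\left(G,j \right)} = 30 + 5 G$
$S{\left(N,d \right)} = 15 + N + d$ ($S{\left(N,d \right)} = \left(N + d\right) + \left(30 + 5 \left(-3\right)\right) = \left(N + d\right) + \left(30 - 15\right) = \left(N + d\right) + 15 = 15 + N + d$)
$L{\left(W \right)} = 3 W$
$\frac{1}{L{\left(S{\left(-1,4 \right)} \right)}} = \frac{1}{3 \left(15 - 1 + 4\right)} = \frac{1}{3 \cdot 18} = \frac{1}{54}$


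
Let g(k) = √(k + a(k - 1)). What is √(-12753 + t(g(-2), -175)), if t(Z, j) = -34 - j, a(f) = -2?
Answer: 2*I*√3153 ≈ 112.3*I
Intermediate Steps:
g(k) = √(-2 + k) (g(k) = √(k - 2) = √(-2 + k))
√(-12753 + t(g(-2), -175)) = √(-12753 + (-34 - 1*(-175))) = √(-12753 + (-34 + 175)) = √(-12753 + 141) = √(-12612) = 2*I*√3153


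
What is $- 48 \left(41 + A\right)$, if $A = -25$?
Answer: $-768$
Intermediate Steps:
$- 48 \left(41 + A\right) = - 48 \left(41 - 25\right) = \left(-48\right) 16 = -768$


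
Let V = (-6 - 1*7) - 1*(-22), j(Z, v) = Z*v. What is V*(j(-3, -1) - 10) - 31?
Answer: -94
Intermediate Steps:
V = 9 (V = (-6 - 7) + 22 = -13 + 22 = 9)
V*(j(-3, -1) - 10) - 31 = 9*(-3*(-1) - 10) - 31 = 9*(3 - 10) - 31 = 9*(-7) - 31 = -63 - 31 = -94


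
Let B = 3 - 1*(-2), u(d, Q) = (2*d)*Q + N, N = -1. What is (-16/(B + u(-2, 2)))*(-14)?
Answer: -56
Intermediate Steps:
u(d, Q) = -1 + 2*Q*d (u(d, Q) = (2*d)*Q - 1 = 2*Q*d - 1 = -1 + 2*Q*d)
B = 5 (B = 3 + 2 = 5)
(-16/(B + u(-2, 2)))*(-14) = (-16/(5 + (-1 + 2*2*(-2))))*(-14) = (-16/(5 + (-1 - 8)))*(-14) = (-16/(5 - 9))*(-14) = (-16/(-4))*(-14) = -¼*(-16)*(-14) = 4*(-14) = -56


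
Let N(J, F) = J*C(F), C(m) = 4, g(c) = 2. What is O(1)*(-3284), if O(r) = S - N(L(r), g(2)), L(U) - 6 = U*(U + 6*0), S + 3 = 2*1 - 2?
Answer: 101804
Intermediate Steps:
S = -3 (S = -3 + (2*1 - 2) = -3 + (2 - 2) = -3 + 0 = -3)
L(U) = 6 + U² (L(U) = 6 + U*(U + 6*0) = 6 + U*(U + 0) = 6 + U*U = 6 + U²)
N(J, F) = 4*J (N(J, F) = J*4 = 4*J)
O(r) = -27 - 4*r² (O(r) = -3 - 4*(6 + r²) = -3 - (24 + 4*r²) = -3 + (-24 - 4*r²) = -27 - 4*r²)
O(1)*(-3284) = (-27 - 4*1²)*(-3284) = (-27 - 4*1)*(-3284) = (-27 - 4)*(-3284) = -31*(-3284) = 101804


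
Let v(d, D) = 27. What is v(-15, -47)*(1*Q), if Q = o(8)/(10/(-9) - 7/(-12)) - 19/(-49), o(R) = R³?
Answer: -24375789/931 ≈ -26182.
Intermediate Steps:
Q = -902807/931 (Q = 8³/(10/(-9) - 7/(-12)) - 19/(-49) = 512/(10*(-⅑) - 7*(-1/12)) - 19*(-1/49) = 512/(-10/9 + 7/12) + 19/49 = 512/(-19/36) + 19/49 = 512*(-36/19) + 19/49 = -18432/19 + 19/49 = -902807/931 ≈ -969.72)
v(-15, -47)*(1*Q) = 27*(1*(-902807/931)) = 27*(-902807/931) = -24375789/931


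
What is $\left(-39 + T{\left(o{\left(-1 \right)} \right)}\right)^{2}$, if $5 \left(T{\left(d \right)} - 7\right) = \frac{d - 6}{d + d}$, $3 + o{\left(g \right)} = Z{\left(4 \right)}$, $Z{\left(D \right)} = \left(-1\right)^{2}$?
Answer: $\frac{24964}{25} \approx 998.56$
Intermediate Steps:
$Z{\left(D \right)} = 1$
$o{\left(g \right)} = -2$ ($o{\left(g \right)} = -3 + 1 = -2$)
$T{\left(d \right)} = 7 + \frac{-6 + d}{10 d}$ ($T{\left(d \right)} = 7 + \frac{\left(d - 6\right) \frac{1}{d + d}}{5} = 7 + \frac{\left(-6 + d\right) \frac{1}{2 d}}{5} = 7 + \frac{\frac{1}{2} \frac{1}{d} \left(-6 + d\right)}{5} = 7 + \frac{-6 + d}{10 d}$)
$\left(-39 + T{\left(o{\left(-1 \right)} \right)}\right)^{2} = \left(-39 + \frac{-6 + 71 \left(-2\right)}{10 \left(-2\right)}\right)^{2} = \left(-39 + \frac{1}{10} \left(- \frac{1}{2}\right) \left(-6 - 142\right)\right)^{2} = \left(-39 + \frac{1}{10} \left(- \frac{1}{2}\right) \left(-148\right)\right)^{2} = \left(-39 + \frac{37}{5}\right)^{2} = \left(- \frac{158}{5}\right)^{2} = \frac{24964}{25}$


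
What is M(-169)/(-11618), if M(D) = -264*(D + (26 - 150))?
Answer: -38676/5809 ≈ -6.6579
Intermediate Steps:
M(D) = 32736 - 264*D (M(D) = -264*(D - 124) = -264*(-124 + D) = 32736 - 264*D)
M(-169)/(-11618) = (32736 - 264*(-169))/(-11618) = (32736 + 44616)*(-1/11618) = 77352*(-1/11618) = -38676/5809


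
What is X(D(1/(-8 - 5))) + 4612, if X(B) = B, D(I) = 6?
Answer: 4618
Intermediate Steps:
X(D(1/(-8 - 5))) + 4612 = 6 + 4612 = 4618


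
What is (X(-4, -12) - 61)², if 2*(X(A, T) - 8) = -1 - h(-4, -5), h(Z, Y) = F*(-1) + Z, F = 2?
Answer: 10201/4 ≈ 2550.3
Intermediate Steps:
h(Z, Y) = -2 + Z (h(Z, Y) = 2*(-1) + Z = -2 + Z)
X(A, T) = 21/2 (X(A, T) = 8 + (-1 - (-2 - 4))/2 = 8 + (-1 - 1*(-6))/2 = 8 + (-1 + 6)/2 = 8 + (½)*5 = 8 + 5/2 = 21/2)
(X(-4, -12) - 61)² = (21/2 - 61)² = (-101/2)² = 10201/4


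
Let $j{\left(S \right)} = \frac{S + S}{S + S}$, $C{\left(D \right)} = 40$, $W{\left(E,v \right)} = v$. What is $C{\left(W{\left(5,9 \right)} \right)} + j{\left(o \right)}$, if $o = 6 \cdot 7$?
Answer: $41$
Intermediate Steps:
$o = 42$
$j{\left(S \right)} = 1$ ($j{\left(S \right)} = \frac{2 S}{2 S} = 2 S \frac{1}{2 S} = 1$)
$C{\left(W{\left(5,9 \right)} \right)} + j{\left(o \right)} = 40 + 1 = 41$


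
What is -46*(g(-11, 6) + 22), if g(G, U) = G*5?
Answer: 1518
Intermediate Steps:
g(G, U) = 5*G
-46*(g(-11, 6) + 22) = -46*(5*(-11) + 22) = -46*(-55 + 22) = -46*(-33) = 1518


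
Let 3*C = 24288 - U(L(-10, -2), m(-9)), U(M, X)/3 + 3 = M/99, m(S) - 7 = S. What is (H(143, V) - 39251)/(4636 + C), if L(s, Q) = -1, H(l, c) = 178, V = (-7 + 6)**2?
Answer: -3868227/1260766 ≈ -3.0682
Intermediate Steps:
V = 1 (V = (-1)**2 = 1)
m(S) = 7 + S
U(M, X) = -9 + M/33 (U(M, X) = -9 + 3*(M/99) = -9 + M/33)
C = 801802/99 (C = (24288 - (-9 + (1/33)*(-1)))/3 = (24288 - (-9 - 1/33))/3 = (24288 - 1*(-298/33))/3 = (24288 + 298/33)/3 = (1/3)*(801802/33) = 801802/99 ≈ 8099.0)
(H(143, V) - 39251)/(4636 + C) = (178 - 39251)/(4636 + 801802/99) = -39073/1260766/99 = -39073*99/1260766 = -3868227/1260766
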